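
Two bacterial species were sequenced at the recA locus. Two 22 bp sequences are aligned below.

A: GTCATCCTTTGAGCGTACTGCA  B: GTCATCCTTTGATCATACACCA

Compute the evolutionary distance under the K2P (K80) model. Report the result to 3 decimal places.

Of 22 sites, 1 differences are transitions and 3 are transversions, so P = 1/22 ≈ 0.045455 and Q = 3/22 ≈ 0.136364.
Under the Kimura two-parameter model, d = −½ ln(1 − 2P − Q) − ¼ ln(1 − 2Q).
1 − 2P − Q = 0.772726, giving −½ ln(0.772726) = 0.128915.
1 − 2Q = 0.727272, giving −¼ ln(0.727272) = 0.079614.
d = 0.128915 + 0.079614 = 0.208529.

0.209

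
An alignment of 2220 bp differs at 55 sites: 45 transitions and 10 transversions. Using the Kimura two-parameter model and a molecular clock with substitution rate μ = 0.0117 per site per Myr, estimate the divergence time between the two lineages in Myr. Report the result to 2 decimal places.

P = 45/2220 ≈ 0.02027 and Q = 10/2220 ≈ 0.004505.
Under the Kimura two-parameter model, d = −½ ln(1 − 2P − Q) − ¼ ln(1 − 2Q).
1 − 2P − Q = 0.954955, giving −½ ln(0.954955) = 0.023046.
1 − 2Q = 0.99099, giving −¼ ln(0.99099) = 0.002263.
d = 0.023046 + 0.002263 = 0.025309.
Under a molecular clock d = 2μt, so t = d/(2μ) = 0.025309 / (2 × 0.0117) = 1.08 Myr.

1.08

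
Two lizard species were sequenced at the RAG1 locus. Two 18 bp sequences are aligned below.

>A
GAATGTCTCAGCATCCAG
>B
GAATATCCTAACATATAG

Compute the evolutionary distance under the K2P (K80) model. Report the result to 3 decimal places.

Of 18 sites, 5 differences are transitions and 1 are transversions, so P = 5/18 ≈ 0.277778 and Q = 1/18 ≈ 0.055556.
Under the Kimura two-parameter model, d = −½ ln(1 − 2P − Q) − ¼ ln(1 − 2Q).
1 − 2P − Q = 0.388888, giving −½ ln(0.388888) = 0.472232.
1 − 2Q = 0.888888, giving −¼ ln(0.888888) = 0.029446.
d = 0.472232 + 0.029446 = 0.501678.

0.502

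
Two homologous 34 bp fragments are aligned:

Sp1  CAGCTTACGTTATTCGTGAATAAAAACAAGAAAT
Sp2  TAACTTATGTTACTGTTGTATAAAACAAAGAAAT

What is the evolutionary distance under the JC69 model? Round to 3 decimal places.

0.326

The sequences differ at 9 of 34 sites (1, 3, 8, 13, 15, 16, 19, 26, 27), so p = 9/34 ≈ 0.264706.
d = −(3/4) ln(1 − 4p/3) = −0.75 ln(1 − 0.352941) = −0.75 ln(0.647059)
  = −0.75 × (-0.435318) = 0.326489 substitutions/site.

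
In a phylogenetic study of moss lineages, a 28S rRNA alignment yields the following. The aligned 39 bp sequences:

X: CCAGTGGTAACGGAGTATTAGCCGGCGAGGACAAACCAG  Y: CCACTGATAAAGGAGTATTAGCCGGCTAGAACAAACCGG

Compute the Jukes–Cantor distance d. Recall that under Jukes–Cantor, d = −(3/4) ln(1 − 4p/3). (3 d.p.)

The sequences differ at 6 of 39 sites (4, 7, 11, 27, 30, 38), so p = 6/39 ≈ 0.153846.
d = −(3/4) ln(1 − 4p/3) = −0.75 ln(1 − 0.205128) = −0.75 ln(0.794872)
  = −0.75 × (-0.229574) = 0.172181 substitutions/site.

0.172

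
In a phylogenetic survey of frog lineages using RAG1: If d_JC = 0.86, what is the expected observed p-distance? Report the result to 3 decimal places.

p = (3/4)(1 − e^(−4d/3)) = 0.75 × (1 − e^(-1.146667)) = 0.75 × (1 − 0.317694) = 0.511730.

0.512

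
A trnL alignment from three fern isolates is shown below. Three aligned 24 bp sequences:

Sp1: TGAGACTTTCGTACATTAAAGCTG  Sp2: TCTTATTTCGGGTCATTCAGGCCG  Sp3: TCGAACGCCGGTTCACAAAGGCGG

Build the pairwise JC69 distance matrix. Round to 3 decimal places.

Sp1–Sp2: 11/24 sites differ → p ≈ 0.458333, d = −0.75 ln(1 − 0.611111) = 0.708346 ≈ 0.708.
Sp1–Sp3: 12/24 sites differ → p = 0.5, d = −0.75 ln(1 − 0.666667) = 0.823960 ≈ 0.824.
Sp2–Sp3: 10/24 sites differ → p ≈ 0.416667, d = −0.75 ln(1 − 0.555556) = 0.608198 ≈ 0.608.

d(Sp1,Sp2) = 0.708, d(Sp1,Sp3) = 0.824, d(Sp2,Sp3) = 0.608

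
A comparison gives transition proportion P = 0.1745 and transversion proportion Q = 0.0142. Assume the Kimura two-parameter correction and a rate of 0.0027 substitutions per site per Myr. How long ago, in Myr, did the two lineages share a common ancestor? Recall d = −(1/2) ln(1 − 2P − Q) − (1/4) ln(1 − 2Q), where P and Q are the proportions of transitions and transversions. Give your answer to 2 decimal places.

43.12

Under the Kimura two-parameter model, d = −½ ln(1 − 2P − Q) − ¼ ln(1 − 2Q).
1 − 2P − Q = 0.6368, giving −½ ln(0.6368) = 0.225650.
1 − 2Q = 0.9716, giving −¼ ln(0.9716) = 0.007203.
d = 0.225650 + 0.007203 = 0.232853.
Under a molecular clock d = 2μt, so t = d/(2μ) = 0.232853 / (2 × 0.0027) = 43.12 Myr.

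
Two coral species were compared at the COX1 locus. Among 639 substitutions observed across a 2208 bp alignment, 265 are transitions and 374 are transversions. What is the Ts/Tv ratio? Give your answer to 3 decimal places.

R = 265/374 = 0.708556… ≈ 0.709 (to 3 d.p.).

0.709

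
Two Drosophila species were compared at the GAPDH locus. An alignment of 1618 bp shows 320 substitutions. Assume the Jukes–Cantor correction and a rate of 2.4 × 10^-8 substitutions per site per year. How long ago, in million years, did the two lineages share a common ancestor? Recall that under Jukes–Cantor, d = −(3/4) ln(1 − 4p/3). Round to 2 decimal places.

p = 320/1618 ≈ 0.197775.
d = −(3/4) ln(1 − 4p/3) = −0.75 ln(1 − 0.2637) = −0.75 ln(0.7363)
  = −0.75 × (-0.306118) = 0.229589 substitutions/site.
Under a molecular clock d = 2μt, so t = d/(2μ) = 0.229589 / (2 × 2.4 × 10^-8) = 4.78 million years.

4.78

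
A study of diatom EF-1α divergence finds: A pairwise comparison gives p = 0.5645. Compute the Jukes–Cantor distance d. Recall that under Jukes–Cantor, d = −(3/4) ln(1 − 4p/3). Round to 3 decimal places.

d = −(3/4) ln(1 − 4p/3) = −0.75 ln(1 − 0.752667) = −0.75 ln(0.247333)
  = −0.75 × (-1.397020) = 1.047765 substitutions/site.

1.048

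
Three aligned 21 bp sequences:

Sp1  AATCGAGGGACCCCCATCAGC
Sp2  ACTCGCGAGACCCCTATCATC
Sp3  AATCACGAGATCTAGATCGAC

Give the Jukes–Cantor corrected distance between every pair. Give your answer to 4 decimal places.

Sp1–Sp2: 5/21 sites differ → p ≈ 0.238095, d = −0.75 ln(1 − 0.31746) = 0.286451 ≈ 0.2865.
Sp1–Sp3: 9/21 sites differ → p ≈ 0.428571, d = −0.75 ln(1 − 0.571428) = 0.635472 ≈ 0.6355.
Sp2–Sp3: 8/21 sites differ → p ≈ 0.380952, d = −0.75 ln(1 − 0.507936) = 0.531860 ≈ 0.5319.

d(Sp1,Sp2) = 0.2865, d(Sp1,Sp3) = 0.6355, d(Sp2,Sp3) = 0.5319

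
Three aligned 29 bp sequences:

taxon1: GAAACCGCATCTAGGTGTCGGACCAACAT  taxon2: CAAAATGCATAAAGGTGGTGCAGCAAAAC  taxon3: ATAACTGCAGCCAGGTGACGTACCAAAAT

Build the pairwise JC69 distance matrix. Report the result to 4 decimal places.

d(taxon1,taxon2) = 0.5285, d(taxon1,taxon3) = 0.3439, d(taxon2,taxon3) = 0.5285

taxon1–taxon2: 11/29 sites differ → p ≈ 0.37931, d = −0.75 ln(1 − 0.505747) = 0.528531 ≈ 0.5285.
taxon1–taxon3: 8/29 sites differ → p ≈ 0.275862, d = −0.75 ln(1 − 0.367816) = 0.343931 ≈ 0.3439.
taxon2–taxon3: 11/29 sites differ → p ≈ 0.37931, d = −0.75 ln(1 − 0.505747) = 0.528531 ≈ 0.5285.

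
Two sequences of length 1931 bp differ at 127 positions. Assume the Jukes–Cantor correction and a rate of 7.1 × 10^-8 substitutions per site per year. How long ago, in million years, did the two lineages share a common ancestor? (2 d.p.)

p = 127/1931 ≈ 0.065769.
d = −(3/4) ln(1 − 4p/3) = −0.75 ln(1 − 0.087692) = −0.75 ln(0.912308)
  = −0.75 × (-0.091778) = 0.068834 substitutions/site.
Under a molecular clock d = 2μt, so t = d/(2μ) = 0.068834 / (2 × 7.1 × 10^-8) = 0.48 million years.

0.48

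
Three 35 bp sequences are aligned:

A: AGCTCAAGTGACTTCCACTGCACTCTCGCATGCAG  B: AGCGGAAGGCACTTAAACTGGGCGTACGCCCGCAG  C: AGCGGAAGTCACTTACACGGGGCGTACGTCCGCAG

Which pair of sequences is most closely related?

A–B: 13/35 differ, p = 0.371, d = 0.513.
A–C: 13/35 differ, p = 0.371, d = 0.513.
B–C: 4/35 differ, p = 0.114, d = 0.124.
The smallest distance is between B and C.

B and C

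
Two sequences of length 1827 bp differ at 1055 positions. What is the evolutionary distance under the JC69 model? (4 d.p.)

p = 1055/1827 ≈ 0.577449.
d = −(3/4) ln(1 − 4p/3) = −0.75 ln(1 − 0.769932) = −0.75 ln(0.230068)
  = −0.75 × (-1.469380) = 1.102035 substitutions/site.

1.1020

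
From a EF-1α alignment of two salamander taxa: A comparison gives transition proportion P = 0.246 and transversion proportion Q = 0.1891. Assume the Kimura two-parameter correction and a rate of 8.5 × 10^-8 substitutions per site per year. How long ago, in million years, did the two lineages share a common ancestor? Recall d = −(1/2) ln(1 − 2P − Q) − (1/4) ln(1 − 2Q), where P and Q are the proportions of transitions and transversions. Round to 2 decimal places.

Under the Kimura two-parameter model, d = −½ ln(1 − 2P − Q) − ¼ ln(1 − 2Q).
1 − 2P − Q = 0.3189, giving −½ ln(0.3189) = 0.571439.
1 − 2Q = 0.6218, giving −¼ ln(0.6218) = 0.118784.
d = 0.571439 + 0.118784 = 0.690223.
Under a molecular clock d = 2μt, so t = d/(2μ) = 0.690223 / (2 × 8.5 × 10^-8) = 4.06 million years.

4.06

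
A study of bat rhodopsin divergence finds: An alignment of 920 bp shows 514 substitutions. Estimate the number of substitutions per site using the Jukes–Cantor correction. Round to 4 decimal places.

1.0247

p = 514/920 ≈ 0.558696.
d = −(3/4) ln(1 − 4p/3) = −0.75 ln(1 − 0.744928) = −0.75 ln(0.255072)
  = −0.75 × (-1.366209) = 1.024657 substitutions/site.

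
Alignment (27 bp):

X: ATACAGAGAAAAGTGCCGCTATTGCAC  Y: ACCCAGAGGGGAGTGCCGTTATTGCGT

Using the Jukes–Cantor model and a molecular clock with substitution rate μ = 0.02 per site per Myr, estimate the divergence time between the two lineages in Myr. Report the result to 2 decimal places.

The sequences differ at 8 of 27 sites (2, 3, 9, 10, 11, 19, 26, 27), so p = 8/27 ≈ 0.296296.
d = −(3/4) ln(1 − 4p/3) = −0.75 ln(1 − 0.395061) = −0.75 ln(0.604939)
  = −0.75 × (-0.502628) = 0.376971 substitutions/site.
Under a molecular clock d = 2μt, so t = d/(2μ) = 0.376971 / (2 × 0.02) = 9.42 Myr.

9.42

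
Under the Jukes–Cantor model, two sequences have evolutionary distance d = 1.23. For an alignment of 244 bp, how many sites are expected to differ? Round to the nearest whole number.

148

Invert JC69: p = (3/4)(1 − e^(−4d/3)) = 0.75 × (1 − e^(-1.64)) = 0.75 × (1 − 0.193980) = 0.604515.
Expected differing sites = pL ≈ 0.604515 × 244 = 147.50166 ≈ 148.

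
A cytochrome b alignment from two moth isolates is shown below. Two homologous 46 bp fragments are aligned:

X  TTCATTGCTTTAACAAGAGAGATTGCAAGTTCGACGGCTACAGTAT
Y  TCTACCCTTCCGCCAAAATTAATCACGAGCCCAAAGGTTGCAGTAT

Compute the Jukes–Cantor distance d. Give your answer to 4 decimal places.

The sequences differ at 23 of 46 sites, so p = 23/46 = 0.5.
d = −(3/4) ln(1 − 4p/3) = −0.75 ln(1 − 0.666667) = −0.75 ln(0.333333)
  = −0.75 × (-1.098613) = 0.823960 substitutions/site.

0.8240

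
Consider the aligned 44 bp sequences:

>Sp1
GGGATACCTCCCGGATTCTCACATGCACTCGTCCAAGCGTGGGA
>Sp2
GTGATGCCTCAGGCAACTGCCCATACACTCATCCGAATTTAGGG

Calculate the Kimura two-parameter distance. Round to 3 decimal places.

Of 44 sites, 10 differences are transitions and 8 are transversions, so P = 10/44 ≈ 0.227273 and Q = 8/44 ≈ 0.181818.
Under the Kimura two-parameter model, d = −½ ln(1 − 2P − Q) − ¼ ln(1 − 2Q).
1 − 2P − Q = 0.363636, giving −½ ln(0.363636) = 0.505801.
1 − 2Q = 0.636364, giving −¼ ln(0.636364) = 0.112996.
d = 0.505801 + 0.112996 = 0.618797.

0.619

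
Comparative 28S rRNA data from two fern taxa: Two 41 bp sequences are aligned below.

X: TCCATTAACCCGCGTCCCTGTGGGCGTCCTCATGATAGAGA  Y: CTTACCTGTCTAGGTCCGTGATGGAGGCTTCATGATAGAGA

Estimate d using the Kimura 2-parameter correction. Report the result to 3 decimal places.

Of 41 sites, 10 differences are transitions and 7 are transversions, so P = 10/41 ≈ 0.243902 and Q = 7/41 ≈ 0.170732.
Under the Kimura two-parameter model, d = −½ ln(1 − 2P − Q) − ¼ ln(1 − 2Q).
1 − 2P − Q = 0.341464, giving −½ ln(0.341464) = 0.537257.
1 − 2Q = 0.658536, giving −¼ ln(0.658536) = 0.104434.
d = 0.537257 + 0.104434 = 0.641691.

0.642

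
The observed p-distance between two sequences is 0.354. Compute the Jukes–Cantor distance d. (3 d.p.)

0.479

d = −(3/4) ln(1 − 4p/3) = −0.75 ln(1 − 0.472) = −0.75 ln(0.528)
  = −0.75 × (-0.638659) = 0.478994 substitutions/site.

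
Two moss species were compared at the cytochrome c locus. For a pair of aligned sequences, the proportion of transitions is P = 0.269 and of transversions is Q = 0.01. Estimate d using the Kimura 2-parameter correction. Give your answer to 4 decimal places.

0.4021

Under the Kimura two-parameter model, d = −½ ln(1 − 2P − Q) − ¼ ln(1 − 2Q).
1 − 2P − Q = 0.452, giving −½ ln(0.452) = 0.397037.
1 − 2Q = 0.98, giving −¼ ln(0.98) = 0.005051.
d = 0.397037 + 0.005051 = 0.402088.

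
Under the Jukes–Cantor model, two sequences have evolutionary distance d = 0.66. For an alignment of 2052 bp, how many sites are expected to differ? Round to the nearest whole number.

Invert JC69: p = (3/4)(1 − e^(−4d/3)) = 0.75 × (1 − e^(-0.88)) = 0.75 × (1 − 0.414783) = 0.438913.
Expected differing sites = pL ≈ 0.438913 × 2052 = 900.649476 ≈ 901.

901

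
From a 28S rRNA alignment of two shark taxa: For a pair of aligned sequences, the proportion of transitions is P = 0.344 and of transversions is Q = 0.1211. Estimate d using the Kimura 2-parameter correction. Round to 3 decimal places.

0.897

Under the Kimura two-parameter model, d = −½ ln(1 − 2P − Q) − ¼ ln(1 − 2Q).
1 − 2P − Q = 0.1909, giving −½ ln(0.1909) = 0.828003.
1 − 2Q = 0.7578, giving −¼ ln(0.7578) = 0.069334.
d = 0.828003 + 0.069334 = 0.897337.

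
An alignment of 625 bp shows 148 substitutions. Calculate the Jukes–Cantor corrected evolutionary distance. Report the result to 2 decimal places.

p = 148/625 = 0.2368.
d = −(3/4) ln(1 − 4p/3) = −0.75 ln(1 − 0.315733) = −0.75 ln(0.684267)
  = −0.75 × (-0.379407) = 0.284555 substitutions/site.

0.28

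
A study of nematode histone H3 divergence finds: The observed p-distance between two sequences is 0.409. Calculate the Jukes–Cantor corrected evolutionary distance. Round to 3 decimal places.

d = −(3/4) ln(1 − 4p/3) = −0.75 ln(1 − 0.545333) = −0.75 ln(0.454667)
  = −0.75 × (-0.788190) = 0.591143 substitutions/site.

0.591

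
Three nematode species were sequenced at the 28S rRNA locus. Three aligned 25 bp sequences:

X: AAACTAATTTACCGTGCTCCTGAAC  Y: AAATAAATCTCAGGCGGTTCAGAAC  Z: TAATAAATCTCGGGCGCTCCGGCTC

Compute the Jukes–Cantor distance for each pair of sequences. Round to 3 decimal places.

X–Y: 10/25 sites differ → p = 0.4, d = −0.75 ln(1 − 0.533333) = 0.571605 ≈ 0.572.
X–Z: 11/25 sites differ → p = 0.44, d = −0.75 ln(1 − 0.586667) = 0.662626 ≈ 0.663.
Y–Z: 7/25 sites differ → p = 0.28, d = −0.75 ln(1 − 0.373333) = 0.350505 ≈ 0.351.

d(X,Y) = 0.572, d(X,Z) = 0.663, d(Y,Z) = 0.351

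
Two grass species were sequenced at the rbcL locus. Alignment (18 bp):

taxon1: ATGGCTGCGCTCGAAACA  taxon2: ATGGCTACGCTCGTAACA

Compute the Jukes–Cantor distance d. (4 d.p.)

The sequences differ at 2 of 18 sites (7, 14), so p = 2/18 ≈ 0.111111.
d = −(3/4) ln(1 − 4p/3) = −0.75 ln(1 − 0.148148) = −0.75 ln(0.851852)
  = −0.75 × (-0.160342) = 0.120257 substitutions/site.

0.1203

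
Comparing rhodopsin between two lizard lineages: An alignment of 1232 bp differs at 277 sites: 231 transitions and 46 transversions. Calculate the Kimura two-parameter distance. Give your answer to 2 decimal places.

P = 231/1232 = 0.1875 and Q = 46/1232 ≈ 0.037338.
Under the Kimura two-parameter model, d = −½ ln(1 − 2P − Q) − ¼ ln(1 − 2Q).
1 − 2P − Q = 0.587662, giving −½ ln(0.587662) = 0.265802.
1 − 2Q = 0.925324, giving −¼ ln(0.925324) = 0.019403.
d = 0.265802 + 0.019403 = 0.285205.

0.29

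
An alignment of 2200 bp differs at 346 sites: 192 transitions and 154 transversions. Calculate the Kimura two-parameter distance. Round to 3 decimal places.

P = 192/2200 ≈ 0.087273 and Q = 154/2200 = 0.07.
Under the Kimura two-parameter model, d = −½ ln(1 − 2P − Q) − ¼ ln(1 − 2Q).
1 − 2P − Q = 0.755454, giving −½ ln(0.755454) = 0.140218.
1 − 2Q = 0.86, giving −¼ ln(0.86) = 0.037706.
d = 0.140218 + 0.037706 = 0.177924.

0.178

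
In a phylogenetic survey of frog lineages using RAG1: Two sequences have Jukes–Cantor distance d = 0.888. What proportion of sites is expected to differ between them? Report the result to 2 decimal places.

p = (3/4)(1 − e^(−4d/3)) = 0.75 × (1 − e^(-1.184)) = 0.75 × (1 − 0.306052) = 0.520461.

0.52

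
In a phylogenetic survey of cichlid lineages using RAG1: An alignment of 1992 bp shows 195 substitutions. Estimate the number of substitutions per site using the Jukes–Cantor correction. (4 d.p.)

p = 195/1992 ≈ 0.097892.
d = −(3/4) ln(1 − 4p/3) = −0.75 ln(1 − 0.130523) = −0.75 ln(0.869477)
  = −0.75 × (-0.139863) = 0.104897 substitutions/site.

0.1049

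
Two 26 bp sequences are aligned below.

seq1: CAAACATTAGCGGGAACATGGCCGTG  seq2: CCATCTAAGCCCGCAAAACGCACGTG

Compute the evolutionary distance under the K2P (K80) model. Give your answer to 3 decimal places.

Of 26 sites, 2 differences are transitions and 11 are transversions, so P = 2/26 ≈ 0.076923 and Q = 11/26 ≈ 0.423077.
Under the Kimura two-parameter model, d = −½ ln(1 − 2P − Q) − ¼ ln(1 − 2Q).
1 − 2P − Q = 0.423077, giving −½ ln(0.423077) = 0.430101.
1 − 2Q = 0.153846, giving −¼ ln(0.153846) = 0.467951.
d = 0.430101 + 0.467951 = 0.898052.

0.898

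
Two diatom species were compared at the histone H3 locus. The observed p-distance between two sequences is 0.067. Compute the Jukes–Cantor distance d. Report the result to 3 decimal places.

0.070

d = −(3/4) ln(1 − 4p/3) = −0.75 ln(1 − 0.089333) = −0.75 ln(0.910667)
  = −0.75 × (-0.093578) = 0.070184 substitutions/site.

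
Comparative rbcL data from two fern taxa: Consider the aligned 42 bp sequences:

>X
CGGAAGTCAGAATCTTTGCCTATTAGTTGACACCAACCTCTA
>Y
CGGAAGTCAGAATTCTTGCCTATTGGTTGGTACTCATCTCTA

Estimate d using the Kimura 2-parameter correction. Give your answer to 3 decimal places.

0.233

Of 42 sites, 7 differences are transitions and 1 are transversions, so P = 7/42 ≈ 0.166667 and Q = 1/42 ≈ 0.02381.
Under the Kimura two-parameter model, d = −½ ln(1 − 2P − Q) − ¼ ln(1 − 2Q).
1 − 2P − Q = 0.642856, giving −½ ln(0.642856) = 0.220917.
1 − 2Q = 0.95238, giving −¼ ln(0.95238) = 0.012198.
d = 0.220917 + 0.012198 = 0.233115.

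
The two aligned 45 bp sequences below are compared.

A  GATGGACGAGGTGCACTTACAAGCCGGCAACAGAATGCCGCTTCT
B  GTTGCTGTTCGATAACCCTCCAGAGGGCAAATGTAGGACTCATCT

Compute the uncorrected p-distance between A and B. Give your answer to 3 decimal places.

The sequences differ at 23 of 45 positions.
p = 23/45 = 0.511111… ≈ 0.511 (to 3 d.p.).

0.511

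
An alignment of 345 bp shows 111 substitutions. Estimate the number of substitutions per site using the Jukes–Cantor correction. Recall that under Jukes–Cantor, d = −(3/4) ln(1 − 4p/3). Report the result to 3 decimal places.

p = 111/345 ≈ 0.321739.
d = −(3/4) ln(1 − 4p/3) = −0.75 ln(1 − 0.428985) = −0.75 ln(0.571015)
  = −0.75 × (-0.560340) = 0.420255 substitutions/site.

0.420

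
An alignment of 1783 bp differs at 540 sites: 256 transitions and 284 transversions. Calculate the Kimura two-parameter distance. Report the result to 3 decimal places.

P = 256/1783 ≈ 0.143578 and Q = 284/1783 ≈ 0.159282.
Under the Kimura two-parameter model, d = −½ ln(1 − 2P − Q) − ¼ ln(1 − 2Q).
1 − 2P − Q = 0.553562, giving −½ ln(0.553562) = 0.295691.
1 − 2Q = 0.681436, giving −¼ ln(0.681436) = 0.095888.
d = 0.295691 + 0.095888 = 0.391579.

0.392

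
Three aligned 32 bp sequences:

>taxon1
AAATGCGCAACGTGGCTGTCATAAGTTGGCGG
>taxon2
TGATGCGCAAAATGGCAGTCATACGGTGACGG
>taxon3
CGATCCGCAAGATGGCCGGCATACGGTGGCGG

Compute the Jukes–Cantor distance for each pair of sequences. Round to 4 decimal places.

d(taxon1,taxon2) = 0.3041, d(taxon1,taxon3) = 0.3525, d(taxon2,taxon3) = 0.2158

taxon1–taxon2: 8/32 sites differ → p = 0.25, d = −0.75 ln(1 − 0.333333) = 0.304098 ≈ 0.3041.
taxon1–taxon3: 9/32 sites differ → p = 0.28125, d = −0.75 ln(1 − 0.375) = 0.352503 ≈ 0.3525.
taxon2–taxon3: 6/32 sites differ → p = 0.1875, d = −0.75 ln(1 − 0.25) = 0.215762 ≈ 0.2158.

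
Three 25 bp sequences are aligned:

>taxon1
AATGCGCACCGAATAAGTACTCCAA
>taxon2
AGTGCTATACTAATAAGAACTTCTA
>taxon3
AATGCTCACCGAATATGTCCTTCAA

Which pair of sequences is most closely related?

taxon1–taxon2: 9/25 differ, p = 0.360, d = 0.490.
taxon1–taxon3: 4/25 differ, p = 0.160, d = 0.180.
taxon2–taxon3: 9/25 differ, p = 0.360, d = 0.490.
The smallest distance is between taxon1 and taxon3.

taxon1 and taxon3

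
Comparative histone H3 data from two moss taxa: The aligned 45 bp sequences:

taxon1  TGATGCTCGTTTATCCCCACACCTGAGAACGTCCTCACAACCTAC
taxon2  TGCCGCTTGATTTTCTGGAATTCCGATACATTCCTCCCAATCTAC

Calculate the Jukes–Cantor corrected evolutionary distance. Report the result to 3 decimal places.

The sequences differ at 18 of 45 sites, so p = 18/45 = 0.4.
d = −(3/4) ln(1 − 4p/3) = −0.75 ln(1 − 0.533333) = −0.75 ln(0.466667)
  = −0.75 × (-0.762139) = 0.571604 substitutions/site.

0.572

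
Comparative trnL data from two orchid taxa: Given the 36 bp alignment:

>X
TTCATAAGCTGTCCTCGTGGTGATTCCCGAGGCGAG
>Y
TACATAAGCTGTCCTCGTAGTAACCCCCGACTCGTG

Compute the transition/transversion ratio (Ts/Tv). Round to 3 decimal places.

1.000

Transitions are A↔G and C↔T; transversions are all other mismatches.
Transitions: 4. Transversions: 4.
R = 4/4 = 1.000.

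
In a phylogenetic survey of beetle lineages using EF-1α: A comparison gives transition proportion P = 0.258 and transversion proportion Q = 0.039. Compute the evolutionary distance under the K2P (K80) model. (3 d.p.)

0.425

Under the Kimura two-parameter model, d = −½ ln(1 − 2P − Q) − ¼ ln(1 − 2Q).
1 − 2P − Q = 0.445, giving −½ ln(0.445) = 0.404840.
1 − 2Q = 0.922, giving −¼ ln(0.922) = 0.020303.
d = 0.404840 + 0.020303 = 0.425143.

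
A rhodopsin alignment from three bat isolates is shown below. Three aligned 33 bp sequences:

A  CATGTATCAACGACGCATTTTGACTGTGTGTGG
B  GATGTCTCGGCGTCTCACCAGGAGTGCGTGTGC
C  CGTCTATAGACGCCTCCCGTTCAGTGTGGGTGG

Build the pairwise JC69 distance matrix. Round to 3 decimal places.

A–B: 13/33 sites differ → p ≈ 0.393939, d = −0.75 ln(1 − 0.525252) = 0.558728 ≈ 0.559.
A–C: 12/33 sites differ → p ≈ 0.363636, d = −0.75 ln(1 − 0.484848) = 0.497470 ≈ 0.497.
B–C: 15/33 sites differ → p ≈ 0.454545, d = −0.75 ln(1 − 0.60606) = 0.698667 ≈ 0.699.

d(A,B) = 0.559, d(A,C) = 0.497, d(B,C) = 0.699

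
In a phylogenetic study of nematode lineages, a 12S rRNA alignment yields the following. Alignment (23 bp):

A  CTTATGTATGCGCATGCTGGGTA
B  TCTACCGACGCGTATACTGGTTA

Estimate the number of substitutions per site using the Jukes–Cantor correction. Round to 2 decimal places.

0.55

The sequences differ at 9 of 23 sites (1, 2, 5, 6, 7, 9, 13, 16, 21), so p = 9/23 ≈ 0.391304.
d = −(3/4) ln(1 − 4p/3) = −0.75 ln(1 − 0.521739) = −0.75 ln(0.478261)
  = −0.75 × (-0.737599) = 0.553199 substitutions/site.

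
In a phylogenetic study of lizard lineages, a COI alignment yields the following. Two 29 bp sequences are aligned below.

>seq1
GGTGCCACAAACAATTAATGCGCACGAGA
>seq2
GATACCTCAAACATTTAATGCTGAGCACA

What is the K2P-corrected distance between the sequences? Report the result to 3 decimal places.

0.403

Of 29 sites, 2 differences are transitions and 7 are transversions, so P = 2/29 ≈ 0.068966 and Q = 7/29 ≈ 0.241379.
Under the Kimura two-parameter model, d = −½ ln(1 − 2P − Q) − ¼ ln(1 − 2Q).
1 − 2P − Q = 0.620689, giving −½ ln(0.620689) = 0.238463.
1 − 2Q = 0.517242, giving −¼ ln(0.517242) = 0.164811.
d = 0.238463 + 0.164811 = 0.403274.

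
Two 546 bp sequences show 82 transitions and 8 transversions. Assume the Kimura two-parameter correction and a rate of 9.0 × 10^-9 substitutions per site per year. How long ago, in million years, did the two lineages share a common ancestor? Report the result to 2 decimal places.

10.92

P = 82/546 ≈ 0.150183 and Q = 8/546 ≈ 0.014652.
Under the Kimura two-parameter model, d = −½ ln(1 − 2P − Q) − ¼ ln(1 − 2Q).
1 − 2P − Q = 0.684982, giving −½ ln(0.684982) = 0.189181.
1 − 2Q = 0.970696, giving −¼ ln(0.970696) = 0.007435.
d = 0.189181 + 0.007435 = 0.196616.
Under a molecular clock d = 2μt, so t = d/(2μ) = 0.196616 / (2 × 9.0 × 10^-9) = 10.92 million years.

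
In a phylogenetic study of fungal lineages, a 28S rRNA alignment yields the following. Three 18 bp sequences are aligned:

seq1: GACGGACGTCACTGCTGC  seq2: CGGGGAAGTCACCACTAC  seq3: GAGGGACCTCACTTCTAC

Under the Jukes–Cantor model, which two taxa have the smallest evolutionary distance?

seq1 and seq3

seq1–seq2: 7/18 differ, p = 0.389, d = 0.548.
seq1–seq3: 4/18 differ, p = 0.222, d = 0.264.
seq2–seq3: 6/18 differ, p = 0.333, d = 0.441.
The smallest distance is between seq1 and seq3.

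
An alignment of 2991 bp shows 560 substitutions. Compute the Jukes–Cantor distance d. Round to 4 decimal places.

p = 560/2991 ≈ 0.187228.
d = −(3/4) ln(1 − 4p/3) = −0.75 ln(1 − 0.249637) = −0.75 ln(0.750363)
  = −0.75 × (-0.287198) = 0.215399 substitutions/site.

0.2154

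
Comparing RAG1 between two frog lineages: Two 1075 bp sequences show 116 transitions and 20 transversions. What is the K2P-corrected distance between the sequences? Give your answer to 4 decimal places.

P = 116/1075 ≈ 0.107907 and Q = 20/1075 ≈ 0.018605.
Under the Kimura two-parameter model, d = −½ ln(1 − 2P − Q) − ¼ ln(1 − 2Q).
1 − 2P − Q = 0.765581, giving −½ ln(0.765581) = 0.133560.
1 − 2Q = 0.96279, giving −¼ ln(0.96279) = 0.009480.
d = 0.133560 + 0.009480 = 0.143040.

0.1430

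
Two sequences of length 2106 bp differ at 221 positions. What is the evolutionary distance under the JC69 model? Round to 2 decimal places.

p = 221/2106 ≈ 0.104938.
d = −(3/4) ln(1 − 4p/3) = −0.75 ln(1 − 0.139917) = −0.75 ln(0.860083)
  = −0.75 × (-0.150726) = 0.113045 substitutions/site.

0.11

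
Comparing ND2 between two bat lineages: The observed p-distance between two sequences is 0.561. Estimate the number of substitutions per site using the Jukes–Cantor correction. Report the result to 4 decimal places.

1.0337

d = −(3/4) ln(1 − 4p/3) = −0.75 ln(1 − 0.748) = −0.75 ln(0.252)
  = −0.75 × (-1.378326) = 1.033745 substitutions/site.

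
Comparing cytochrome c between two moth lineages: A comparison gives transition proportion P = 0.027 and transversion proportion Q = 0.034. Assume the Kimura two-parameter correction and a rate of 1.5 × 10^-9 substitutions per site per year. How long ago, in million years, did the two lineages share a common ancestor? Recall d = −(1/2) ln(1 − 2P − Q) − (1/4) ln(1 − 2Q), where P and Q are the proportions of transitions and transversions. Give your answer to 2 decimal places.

21.22

Under the Kimura two-parameter model, d = −½ ln(1 − 2P − Q) − ¼ ln(1 − 2Q).
1 − 2P − Q = 0.912, giving −½ ln(0.912) = 0.046058.
1 − 2Q = 0.932, giving −¼ ln(0.932) = 0.017606.
d = 0.046058 + 0.017606 = 0.063664.
Under a molecular clock d = 2μt, so t = d/(2μ) = 0.063664 / (2 × 1.5 × 10^-9) = 21.22 million years.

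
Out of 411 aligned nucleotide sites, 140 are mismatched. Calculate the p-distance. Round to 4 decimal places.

p = 140/411 = 0.340632… ≈ 0.3406 (to 4 d.p.).

0.3406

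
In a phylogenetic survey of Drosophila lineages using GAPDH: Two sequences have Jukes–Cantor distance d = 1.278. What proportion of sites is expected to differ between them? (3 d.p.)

p = (3/4)(1 − e^(−4d/3)) = 0.75 × (1 − e^(-1.704)) = 0.75 × (1 − 0.181954) = 0.613535.

0.614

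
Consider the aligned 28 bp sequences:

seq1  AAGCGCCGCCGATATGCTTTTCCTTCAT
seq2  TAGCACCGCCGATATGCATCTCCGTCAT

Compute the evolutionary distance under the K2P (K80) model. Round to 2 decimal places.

Of 28 sites, 2 differences are transitions and 3 are transversions, so P = 2/28 ≈ 0.071429 and Q = 3/28 ≈ 0.107143.
Under the Kimura two-parameter model, d = −½ ln(1 − 2P − Q) − ¼ ln(1 − 2Q).
1 − 2P − Q = 0.749999, giving −½ ln(0.749999) = 0.143842.
1 − 2Q = 0.785714, giving −¼ ln(0.785714) = 0.060291.
d = 0.143842 + 0.060291 = 0.204133.

0.20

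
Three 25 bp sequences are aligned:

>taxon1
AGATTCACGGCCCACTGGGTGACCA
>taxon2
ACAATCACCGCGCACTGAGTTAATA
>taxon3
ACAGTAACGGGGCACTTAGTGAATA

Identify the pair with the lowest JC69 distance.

taxon1–taxon2: 8/25 differ, p = 0.320, d = 0.417.
taxon1–taxon3: 9/25 differ, p = 0.360, d = 0.490.
taxon2–taxon3: 6/25 differ, p = 0.240, d = 0.289.
The smallest distance is between taxon2 and taxon3.

taxon2 and taxon3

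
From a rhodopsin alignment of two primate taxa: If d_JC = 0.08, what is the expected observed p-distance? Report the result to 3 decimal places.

0.076

p = (3/4)(1 − e^(−4d/3)) = 0.75 × (1 − e^(-0.106667)) = 0.75 × (1 − 0.898825) = 0.075881.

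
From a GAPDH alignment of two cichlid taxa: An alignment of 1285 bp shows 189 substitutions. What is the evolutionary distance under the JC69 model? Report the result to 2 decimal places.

p = 189/1285 ≈ 0.147082.
d = −(3/4) ln(1 − 4p/3) = −0.75 ln(1 − 0.196109) = −0.75 ln(0.803891)
  = −0.75 × (-0.218292) = 0.163719 substitutions/site.

0.16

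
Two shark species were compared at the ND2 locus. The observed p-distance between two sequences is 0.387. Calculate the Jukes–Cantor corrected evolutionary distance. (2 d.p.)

0.54

d = −(3/4) ln(1 − 4p/3) = −0.75 ln(1 − 0.516) = −0.75 ln(0.484)
  = −0.75 × (-0.725670) = 0.544253 substitutions/site.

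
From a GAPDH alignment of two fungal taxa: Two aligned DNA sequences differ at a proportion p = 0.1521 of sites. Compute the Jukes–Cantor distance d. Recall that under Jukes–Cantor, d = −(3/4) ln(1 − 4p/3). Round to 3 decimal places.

d = −(3/4) ln(1 − 4p/3) = −0.75 ln(1 − 0.2028) = −0.75 ln(0.7972)
  = −0.75 × (-0.226650) = 0.169988 substitutions/site.

0.170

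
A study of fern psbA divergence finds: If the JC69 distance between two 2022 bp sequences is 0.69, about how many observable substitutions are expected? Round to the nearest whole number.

912

Invert JC69: p = (3/4)(1 − e^(−4d/3)) = 0.75 × (1 − e^(-0.92)) = 0.75 × (1 − 0.398519) = 0.451111.
Expected differing sites = pL ≈ 0.451111 × 2022 = 912.146442 ≈ 912.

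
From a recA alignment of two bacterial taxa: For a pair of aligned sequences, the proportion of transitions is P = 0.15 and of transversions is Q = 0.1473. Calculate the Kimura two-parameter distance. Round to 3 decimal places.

Under the Kimura two-parameter model, d = −½ ln(1 − 2P − Q) − ¼ ln(1 − 2Q).
1 − 2P − Q = 0.5527, giving −½ ln(0.5527) = 0.296470.
1 − 2Q = 0.7054, giving −¼ ln(0.7054) = 0.087248.
d = 0.296470 + 0.087248 = 0.383718.

0.384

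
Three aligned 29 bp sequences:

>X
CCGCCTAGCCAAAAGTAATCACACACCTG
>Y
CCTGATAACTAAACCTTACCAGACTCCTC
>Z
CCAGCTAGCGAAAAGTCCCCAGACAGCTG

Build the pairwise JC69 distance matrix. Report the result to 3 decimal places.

X–Y: 12/29 sites differ → p ≈ 0.413793, d = −0.75 ln(1 − 0.551724) = 0.601760 ≈ 0.602.
X–Z: 8/29 sites differ → p ≈ 0.275862, d = −0.75 ln(1 − 0.367816) = 0.343931 ≈ 0.344.
Y–Z: 11/29 sites differ → p ≈ 0.37931, d = −0.75 ln(1 − 0.505747) = 0.528531 ≈ 0.529.

d(X,Y) = 0.602, d(X,Z) = 0.344, d(Y,Z) = 0.529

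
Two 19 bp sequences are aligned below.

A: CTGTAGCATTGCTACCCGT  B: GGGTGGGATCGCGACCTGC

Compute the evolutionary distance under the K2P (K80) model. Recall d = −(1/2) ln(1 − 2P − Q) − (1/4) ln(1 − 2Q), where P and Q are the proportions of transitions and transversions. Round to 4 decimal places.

0.6359

Of 19 sites, 4 differences are transitions and 4 are transversions, so P = 4/19 ≈ 0.210526 and Q = 4/19 ≈ 0.210526.
Under the Kimura two-parameter model, d = −½ ln(1 − 2P − Q) − ¼ ln(1 − 2Q).
1 − 2P − Q = 0.368422, giving −½ ln(0.368422) = 0.499263.
1 − 2Q = 0.578948, giving −¼ ln(0.578948) = 0.136636.
d = 0.499263 + 0.136636 = 0.635899.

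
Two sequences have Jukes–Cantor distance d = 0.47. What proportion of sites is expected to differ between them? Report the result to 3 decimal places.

p = (3/4)(1 − e^(−4d/3)) = 0.75 × (1 − e^(-0.626667)) = 0.75 × (1 − 0.534370) = 0.349223.

0.349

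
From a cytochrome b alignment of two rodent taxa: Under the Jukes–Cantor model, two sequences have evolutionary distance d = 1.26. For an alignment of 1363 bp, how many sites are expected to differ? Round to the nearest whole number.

832

Invert JC69: p = (3/4)(1 − e^(−4d/3)) = 0.75 × (1 − e^(-1.68)) = 0.75 × (1 − 0.186374) = 0.610220.
Expected differing sites = pL ≈ 0.610220 × 1363 = 831.72986 ≈ 832.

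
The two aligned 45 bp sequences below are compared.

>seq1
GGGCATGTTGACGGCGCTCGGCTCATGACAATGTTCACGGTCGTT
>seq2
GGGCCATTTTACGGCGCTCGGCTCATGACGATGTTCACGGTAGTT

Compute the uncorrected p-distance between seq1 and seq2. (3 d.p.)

The sequences differ at 6 of 45 positions (sites 5, 6, 7, 10, 30, 42).
p = 6/45 = 0.133333… ≈ 0.133 (to 3 d.p.).

0.133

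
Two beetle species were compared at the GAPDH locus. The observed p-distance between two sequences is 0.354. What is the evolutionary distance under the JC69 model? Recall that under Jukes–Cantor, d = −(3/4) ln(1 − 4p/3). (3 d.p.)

0.479

d = −(3/4) ln(1 − 4p/3) = −0.75 ln(1 − 0.472) = −0.75 ln(0.528)
  = −0.75 × (-0.638659) = 0.478994 substitutions/site.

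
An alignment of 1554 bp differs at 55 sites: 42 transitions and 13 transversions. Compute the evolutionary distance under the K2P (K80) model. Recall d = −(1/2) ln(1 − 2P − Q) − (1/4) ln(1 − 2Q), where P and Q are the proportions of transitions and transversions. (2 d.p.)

0.04

P = 42/1554 ≈ 0.027027 and Q = 13/1554 ≈ 0.008366.
Under the Kimura two-parameter model, d = −½ ln(1 − 2P − Q) − ¼ ln(1 − 2Q).
1 − 2P − Q = 0.93758, giving −½ ln(0.93758) = 0.032227.
1 − 2Q = 0.983268, giving −¼ ln(0.983268) = 0.004218.
d = 0.032227 + 0.004218 = 0.036445.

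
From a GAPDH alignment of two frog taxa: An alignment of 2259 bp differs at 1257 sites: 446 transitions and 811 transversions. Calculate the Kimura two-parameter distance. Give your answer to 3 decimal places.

1.017

P = 446/2259 ≈ 0.197432 and Q = 811/2259 ≈ 0.359008.
Under the Kimura two-parameter model, d = −½ ln(1 − 2P − Q) − ¼ ln(1 − 2Q).
1 − 2P − Q = 0.246128, giving −½ ln(0.246128) = 0.700952.
1 − 2Q = 0.281984, giving −¼ ln(0.281984) = 0.316476.
d = 0.700952 + 0.316476 = 1.017428.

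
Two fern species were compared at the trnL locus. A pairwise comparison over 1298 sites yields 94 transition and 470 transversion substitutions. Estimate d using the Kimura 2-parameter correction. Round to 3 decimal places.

0.676

P = 94/1298 ≈ 0.072419 and Q = 470/1298 ≈ 0.362096.
Under the Kimura two-parameter model, d = −½ ln(1 − 2P − Q) − ¼ ln(1 − 2Q).
1 − 2P − Q = 0.493066, giving −½ ln(0.493066) = 0.353556.
1 − 2Q = 0.275808, giving −¼ ln(0.275808) = 0.322013.
d = 0.353556 + 0.322013 = 0.675569.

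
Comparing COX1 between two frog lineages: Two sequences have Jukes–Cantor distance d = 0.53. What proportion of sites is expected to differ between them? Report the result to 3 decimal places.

0.380

p = (3/4)(1 − e^(−4d/3)) = 0.75 × (1 − e^(-0.706667)) = 0.75 × (1 − 0.493286) = 0.380036.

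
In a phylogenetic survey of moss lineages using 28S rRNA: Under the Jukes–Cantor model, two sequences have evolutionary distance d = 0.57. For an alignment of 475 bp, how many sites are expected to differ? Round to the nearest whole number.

Invert JC69: p = (3/4)(1 − e^(−4d/3)) = 0.75 × (1 − e^(-0.76)) = 0.75 × (1 − 0.467666) = 0.399251.
Expected differing sites = pL ≈ 0.399251 × 475 = 189.644225 ≈ 190.

190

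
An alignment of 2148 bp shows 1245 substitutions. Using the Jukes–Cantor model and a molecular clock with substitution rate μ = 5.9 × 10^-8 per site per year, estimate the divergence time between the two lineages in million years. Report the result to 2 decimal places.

p = 1245/2148 ≈ 0.579609.
d = −(3/4) ln(1 − 4p/3) = −0.75 ln(1 − 0.772812) = −0.75 ln(0.227188)
  = −0.75 × (-1.481977) = 1.111483 substitutions/site.
Under a molecular clock d = 2μt, so t = d/(2μ) = 1.111483 / (2 × 5.9 × 10^-8) = 9.42 million years.

9.42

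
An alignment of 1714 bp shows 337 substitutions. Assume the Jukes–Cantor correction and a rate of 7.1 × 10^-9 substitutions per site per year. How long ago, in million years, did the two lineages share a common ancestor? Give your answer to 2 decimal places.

16.06

p = 337/1714 ≈ 0.196616.
d = −(3/4) ln(1 − 4p/3) = −0.75 ln(1 − 0.262155) = −0.75 ln(0.737845)
  = −0.75 × (-0.304022) = 0.228017 substitutions/site.
Under a molecular clock d = 2μt, so t = d/(2μ) = 0.228017 / (2 × 7.1 × 10^-9) = 16.06 million years.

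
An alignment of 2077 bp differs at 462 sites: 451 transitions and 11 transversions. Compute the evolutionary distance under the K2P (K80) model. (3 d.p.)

P = 451/2077 ≈ 0.21714 and Q = 11/2077 ≈ 0.005296.
Under the Kimura two-parameter model, d = −½ ln(1 − 2P − Q) − ¼ ln(1 − 2Q).
1 − 2P − Q = 0.560424, giving −½ ln(0.560424) = 0.289531.
1 − 2Q = 0.989408, giving −¼ ln(0.989408) = 0.002662.
d = 0.289531 + 0.002662 = 0.292193.

0.292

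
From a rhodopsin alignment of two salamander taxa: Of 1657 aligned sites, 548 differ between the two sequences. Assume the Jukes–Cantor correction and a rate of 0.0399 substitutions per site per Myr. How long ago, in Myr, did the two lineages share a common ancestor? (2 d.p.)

p = 548/1657 ≈ 0.330718.
d = −(3/4) ln(1 − 4p/3) = −0.75 ln(1 − 0.440957) = −0.75 ln(0.559043)
  = −0.75 × (-0.581529) = 0.436147 substitutions/site.
Under a molecular clock d = 2μt, so t = d/(2μ) = 0.436147 / (2 × 0.0399) = 5.47 Myr.

5.47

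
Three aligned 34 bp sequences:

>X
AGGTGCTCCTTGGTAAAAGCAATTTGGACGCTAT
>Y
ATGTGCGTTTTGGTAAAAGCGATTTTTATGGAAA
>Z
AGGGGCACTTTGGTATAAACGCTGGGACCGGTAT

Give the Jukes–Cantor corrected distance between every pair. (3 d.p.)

X–Y: 11/34 sites differ → p ≈ 0.323529, d = −0.75 ln(1 − 0.431372) = 0.423397 ≈ 0.423.
X–Z: 12/34 sites differ → p ≈ 0.352941, d = −0.75 ln(1 − 0.470588) = 0.476991 ≈ 0.477.
Y–Z: 15/34 sites differ → p ≈ 0.441176, d = −0.75 ln(1 − 0.588235) = 0.665477 ≈ 0.665.

d(X,Y) = 0.423, d(X,Z) = 0.477, d(Y,Z) = 0.665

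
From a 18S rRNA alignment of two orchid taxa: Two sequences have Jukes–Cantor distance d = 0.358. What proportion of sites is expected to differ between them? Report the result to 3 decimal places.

0.285

p = (3/4)(1 − e^(−4d/3)) = 0.75 × (1 − e^(-0.477333)) = 0.75 × (1 − 0.620436) = 0.284673.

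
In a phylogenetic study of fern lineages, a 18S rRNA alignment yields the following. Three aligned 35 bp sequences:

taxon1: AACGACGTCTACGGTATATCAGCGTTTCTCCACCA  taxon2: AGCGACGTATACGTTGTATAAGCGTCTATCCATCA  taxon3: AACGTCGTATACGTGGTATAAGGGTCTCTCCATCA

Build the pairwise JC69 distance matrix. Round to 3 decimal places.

taxon1–taxon2: 8/35 sites differ → p ≈ 0.228571, d = −0.75 ln(1 − 0.304761) = 0.272625 ≈ 0.273.
taxon1–taxon3: 9/35 sites differ → p ≈ 0.257143, d = −0.75 ln(1 − 0.342857) = 0.314890 ≈ 0.315.
taxon2–taxon3: 5/35 sites differ → p ≈ 0.142857, d = −0.75 ln(1 − 0.190476) = 0.158482 ≈ 0.158.

d(taxon1,taxon2) = 0.273, d(taxon1,taxon3) = 0.315, d(taxon2,taxon3) = 0.158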